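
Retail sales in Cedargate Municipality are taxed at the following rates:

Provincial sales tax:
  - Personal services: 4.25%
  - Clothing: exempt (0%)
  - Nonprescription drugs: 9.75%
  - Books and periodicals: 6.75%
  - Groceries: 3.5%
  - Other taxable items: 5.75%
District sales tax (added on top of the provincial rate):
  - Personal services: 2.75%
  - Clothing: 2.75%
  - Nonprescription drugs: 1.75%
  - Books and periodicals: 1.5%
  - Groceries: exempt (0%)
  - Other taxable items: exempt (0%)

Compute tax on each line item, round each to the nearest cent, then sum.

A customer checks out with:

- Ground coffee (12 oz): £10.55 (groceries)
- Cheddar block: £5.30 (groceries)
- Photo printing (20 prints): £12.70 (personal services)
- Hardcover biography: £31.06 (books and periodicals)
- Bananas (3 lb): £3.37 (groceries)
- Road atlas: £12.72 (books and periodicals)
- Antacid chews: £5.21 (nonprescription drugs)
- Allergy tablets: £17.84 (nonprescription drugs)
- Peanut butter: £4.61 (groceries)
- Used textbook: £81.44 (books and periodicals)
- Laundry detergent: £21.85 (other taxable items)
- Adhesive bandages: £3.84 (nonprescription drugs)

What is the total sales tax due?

£16.41

Ground coffee (12 oz) £10.55: groceries → 3.5% + 0% district = 3.5% → £0.37
Cheddar block £5.30: groceries → 3.5% + 0% district = 3.5% → £0.19
Photo printing (20 prints) £12.70: personal services → 4.25% + 2.75% district = 7% → £0.89
Hardcover biography £31.06: books and periodicals → 6.75% + 1.5% district = 8.25% → £2.56
Bananas (3 lb) £3.37: groceries → 3.5% + 0% district = 3.5% → £0.12
Road atlas £12.72: books and periodicals → 6.75% + 1.5% district = 8.25% → £1.05
Antacid chews £5.21: nonprescription drugs → 9.75% + 1.75% district = 11.5% → £0.60
Allergy tablets £17.84: nonprescription drugs → 9.75% + 1.75% district = 11.5% → £2.05
Peanut butter £4.61: groceries → 3.5% + 0% district = 3.5% → £0.16
Used textbook £81.44: books and periodicals → 6.75% + 1.5% district = 8.25% → £6.72
Laundry detergent £21.85: other taxable items → 5.75% + 0% district = 5.75% → £1.26
Adhesive bandages £3.84: nonprescription drugs → 9.75% + 1.75% district = 11.5% → £0.44
Total tax = £0.37 + £0.19 + £0.89 + £2.56 + £0.12 + £1.05 + £0.60 + £2.05 + £0.16 + £6.72 + £1.26 + £0.44 = £16.41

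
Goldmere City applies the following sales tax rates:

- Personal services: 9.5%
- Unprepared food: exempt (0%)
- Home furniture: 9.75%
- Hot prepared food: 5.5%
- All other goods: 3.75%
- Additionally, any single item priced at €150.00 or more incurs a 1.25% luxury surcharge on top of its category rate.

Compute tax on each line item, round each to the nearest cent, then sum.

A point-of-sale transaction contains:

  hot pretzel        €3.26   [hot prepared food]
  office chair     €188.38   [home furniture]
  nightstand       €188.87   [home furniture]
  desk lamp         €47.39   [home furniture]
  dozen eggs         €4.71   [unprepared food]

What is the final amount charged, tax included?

Hot pretzel €3.26: hot prepared food → 5.5% → €0.18
Office chair €188.38: home furniture → 9.75% + 1.25% surcharge = 11% → €20.72
Nightstand €188.87: home furniture → 9.75% + 1.25% surcharge = 11% → €20.78
Desk lamp €47.39: home furniture → 9.75% → €4.62
Dozen eggs €4.71: unprepared food → 0% → €0.00
Subtotal = €432.61; tax = €46.30; total due = €478.91

€478.91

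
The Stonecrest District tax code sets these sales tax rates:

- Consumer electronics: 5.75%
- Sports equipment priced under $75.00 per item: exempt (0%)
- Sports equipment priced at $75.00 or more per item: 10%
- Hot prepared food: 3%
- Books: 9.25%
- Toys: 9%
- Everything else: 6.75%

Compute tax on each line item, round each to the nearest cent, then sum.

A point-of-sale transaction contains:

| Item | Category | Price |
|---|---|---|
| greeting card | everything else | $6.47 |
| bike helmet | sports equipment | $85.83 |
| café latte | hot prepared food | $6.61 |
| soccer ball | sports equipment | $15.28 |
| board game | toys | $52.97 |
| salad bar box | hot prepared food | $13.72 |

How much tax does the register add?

$14.40

Greeting card $6.47: everything else → 6.75% → $0.44
Bike helmet $85.83: sports equipment, $75.00 or more → 10% → $8.58
Café latte $6.61: hot prepared food → 3% → $0.20
Soccer ball $15.28: sports equipment, under $75.00 → 0% → $0.00
Board game $52.97: toys → 9% → $4.77
Salad bar box $13.72: hot prepared food → 3% → $0.41
Total tax = $0.44 + $8.58 + $0.20 + $4.77 + $0.41 = $14.40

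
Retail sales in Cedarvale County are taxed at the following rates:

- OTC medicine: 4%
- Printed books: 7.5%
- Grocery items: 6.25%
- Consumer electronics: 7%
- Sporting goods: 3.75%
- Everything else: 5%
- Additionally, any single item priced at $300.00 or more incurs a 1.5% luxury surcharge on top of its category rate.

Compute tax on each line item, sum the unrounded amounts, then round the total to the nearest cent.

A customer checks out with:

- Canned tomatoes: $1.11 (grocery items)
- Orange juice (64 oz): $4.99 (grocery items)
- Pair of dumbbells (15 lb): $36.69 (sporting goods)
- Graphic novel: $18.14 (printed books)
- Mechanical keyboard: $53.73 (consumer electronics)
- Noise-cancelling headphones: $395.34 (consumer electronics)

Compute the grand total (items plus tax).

Canned tomatoes $1.11: grocery items → 6.25% → $0.069375
Orange juice (64 oz) $4.99: grocery items → 6.25% → $0.311875
Pair of dumbbells (15 lb) $36.69: sporting goods → 3.75% → $1.375875
Graphic novel $18.14: printed books → 7.5% → $1.3605
Mechanical keyboard $53.73: consumer electronics → 7% → $3.7611
Noise-cancelling headphones $395.34: consumer electronics → 7% + 1.5% surcharge = 8.5% → $33.6039
Subtotal = $510.00; unrounded tax = $40.482625 → $40.48; total due = $550.48

$550.48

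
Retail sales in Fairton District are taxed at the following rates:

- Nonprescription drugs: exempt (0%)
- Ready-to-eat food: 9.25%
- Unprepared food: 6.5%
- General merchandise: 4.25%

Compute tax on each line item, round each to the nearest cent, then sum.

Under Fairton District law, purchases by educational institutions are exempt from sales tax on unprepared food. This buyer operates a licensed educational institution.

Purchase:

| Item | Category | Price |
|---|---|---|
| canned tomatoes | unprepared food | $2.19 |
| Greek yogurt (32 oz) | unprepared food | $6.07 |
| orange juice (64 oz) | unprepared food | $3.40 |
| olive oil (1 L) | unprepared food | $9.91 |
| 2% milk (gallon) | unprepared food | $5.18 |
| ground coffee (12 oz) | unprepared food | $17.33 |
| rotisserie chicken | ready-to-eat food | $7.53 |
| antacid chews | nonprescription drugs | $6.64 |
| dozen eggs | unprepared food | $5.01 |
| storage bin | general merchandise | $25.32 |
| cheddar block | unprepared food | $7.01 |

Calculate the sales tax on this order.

$1.78

Canned tomatoes $2.19: unprepared food, buyer-exempt → 0% → $0.00
Greek yogurt (32 oz) $6.07: unprepared food, buyer-exempt → 0% → $0.00
Orange juice (64 oz) $3.40: unprepared food, buyer-exempt → 0% → $0.00
Olive oil (1 L) $9.91: unprepared food, buyer-exempt → 0% → $0.00
2% milk (gallon) $5.18: unprepared food, buyer-exempt → 0% → $0.00
Ground coffee (12 oz) $17.33: unprepared food, buyer-exempt → 0% → $0.00
Rotisserie chicken $7.53: ready-to-eat food → 9.25% → $0.70
Antacid chews $6.64: nonprescription drugs → 0% → $0.00
Dozen eggs $5.01: unprepared food, buyer-exempt → 0% → $0.00
Storage bin $25.32: general merchandise → 4.25% → $1.08
Cheddar block $7.01: unprepared food, buyer-exempt → 0% → $0.00
Total tax = $0.70 + $1.08 = $1.78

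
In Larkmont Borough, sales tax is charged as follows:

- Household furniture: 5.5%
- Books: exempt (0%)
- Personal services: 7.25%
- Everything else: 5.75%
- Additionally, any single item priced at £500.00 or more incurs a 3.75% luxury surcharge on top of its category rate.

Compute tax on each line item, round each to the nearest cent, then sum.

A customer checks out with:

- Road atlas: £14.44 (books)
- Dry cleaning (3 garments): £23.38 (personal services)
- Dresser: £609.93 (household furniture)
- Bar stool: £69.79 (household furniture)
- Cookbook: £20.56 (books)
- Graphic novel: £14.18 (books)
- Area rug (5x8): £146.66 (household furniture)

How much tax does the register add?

Road atlas £14.44: books → 0% → £0.00
Dry cleaning (3 garments) £23.38: personal services → 7.25% → £1.70
Dresser £609.93: household furniture → 5.5% + 3.75% surcharge = 9.25% → £56.42
Bar stool £69.79: household furniture → 5.5% → £3.84
Cookbook £20.56: books → 0% → £0.00
Graphic novel £14.18: books → 0% → £0.00
Area rug (5x8) £146.66: household furniture → 5.5% → £8.07
Total tax = £1.70 + £56.42 + £3.84 + £8.07 = £70.03

£70.03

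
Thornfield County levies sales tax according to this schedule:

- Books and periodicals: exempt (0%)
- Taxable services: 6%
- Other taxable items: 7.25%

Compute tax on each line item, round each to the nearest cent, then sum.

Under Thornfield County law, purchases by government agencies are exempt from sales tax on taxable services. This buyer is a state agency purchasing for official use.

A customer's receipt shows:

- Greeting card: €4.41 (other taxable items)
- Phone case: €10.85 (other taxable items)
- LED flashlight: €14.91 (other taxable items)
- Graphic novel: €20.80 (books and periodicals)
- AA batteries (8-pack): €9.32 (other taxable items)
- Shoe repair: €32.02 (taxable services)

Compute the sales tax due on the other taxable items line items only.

Greeting card €4.41: other taxable items → 7.25% → €0.32
Phone case €10.85: other taxable items → 7.25% → €0.79
LED flashlight €14.91: other taxable items → 7.25% → €1.08
AA batteries (8-pack) €9.32: other taxable items → 7.25% → €0.68
Tax on other taxable items = €0.32 + €0.79 + €1.08 + €0.68 = €2.87

€2.87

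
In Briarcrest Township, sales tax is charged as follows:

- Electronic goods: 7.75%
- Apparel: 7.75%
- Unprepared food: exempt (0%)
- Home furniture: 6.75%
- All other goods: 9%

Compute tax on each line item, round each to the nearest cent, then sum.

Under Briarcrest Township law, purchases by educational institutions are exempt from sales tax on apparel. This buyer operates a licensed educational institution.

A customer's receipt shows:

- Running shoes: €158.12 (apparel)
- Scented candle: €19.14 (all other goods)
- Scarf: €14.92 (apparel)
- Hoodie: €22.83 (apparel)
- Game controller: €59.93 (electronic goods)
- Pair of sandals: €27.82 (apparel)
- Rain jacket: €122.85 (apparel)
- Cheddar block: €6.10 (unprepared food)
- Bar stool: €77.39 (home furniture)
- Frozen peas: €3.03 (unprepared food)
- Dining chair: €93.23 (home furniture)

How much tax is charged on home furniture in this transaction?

€11.51

Bar stool €77.39: home furniture → 6.75% → €5.22
Dining chair €93.23: home furniture → 6.75% → €6.29
Tax on home furniture = €5.22 + €6.29 = €11.51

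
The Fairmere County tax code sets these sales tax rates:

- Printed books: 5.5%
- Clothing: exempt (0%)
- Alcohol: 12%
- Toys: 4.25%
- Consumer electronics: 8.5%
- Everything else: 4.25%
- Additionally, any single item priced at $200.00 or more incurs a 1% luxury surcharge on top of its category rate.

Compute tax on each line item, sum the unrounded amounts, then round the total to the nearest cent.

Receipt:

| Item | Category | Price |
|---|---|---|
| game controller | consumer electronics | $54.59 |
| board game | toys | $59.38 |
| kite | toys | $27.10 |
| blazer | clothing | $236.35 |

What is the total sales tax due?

Game controller $54.59: consumer electronics → 8.5% → $4.64015
Board game $59.38: toys → 4.25% → $2.52365
Kite $27.10: toys → 4.25% → $1.15175
Blazer $236.35: clothing → 0% + 1% surcharge = 1% → $2.3635
Unrounded tax sum = $10.67905 → $10.68

$10.68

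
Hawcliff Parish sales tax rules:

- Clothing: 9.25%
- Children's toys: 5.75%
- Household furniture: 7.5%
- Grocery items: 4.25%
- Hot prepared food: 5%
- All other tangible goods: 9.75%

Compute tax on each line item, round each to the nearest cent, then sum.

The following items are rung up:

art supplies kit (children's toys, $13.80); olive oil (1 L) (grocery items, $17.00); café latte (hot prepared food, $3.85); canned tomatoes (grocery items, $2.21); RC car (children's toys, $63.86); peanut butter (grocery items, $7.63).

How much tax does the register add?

Art supplies kit $13.80: children's toys → 5.75% → $0.79
Olive oil (1 L) $17.00: grocery items → 4.25% → $0.72
Café latte $3.85: hot prepared food → 5% → $0.19
Canned tomatoes $2.21: grocery items → 4.25% → $0.09
RC car $63.86: children's toys → 5.75% → $3.67
Peanut butter $7.63: grocery items → 4.25% → $0.32
Total tax = $0.79 + $0.72 + $0.19 + $0.09 + $3.67 + $0.32 = $5.78

$5.78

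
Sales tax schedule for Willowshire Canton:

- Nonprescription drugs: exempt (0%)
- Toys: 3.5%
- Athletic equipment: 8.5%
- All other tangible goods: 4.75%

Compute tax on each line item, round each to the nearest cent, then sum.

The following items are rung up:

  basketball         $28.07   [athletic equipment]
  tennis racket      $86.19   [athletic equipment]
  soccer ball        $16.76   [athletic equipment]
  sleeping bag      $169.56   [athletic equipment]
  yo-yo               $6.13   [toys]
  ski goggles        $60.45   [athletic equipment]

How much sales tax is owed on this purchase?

Basketball $28.07: athletic equipment → 8.5% → $2.39
Tennis racket $86.19: athletic equipment → 8.5% → $7.33
Soccer ball $16.76: athletic equipment → 8.5% → $1.42
Sleeping bag $169.56: athletic equipment → 8.5% → $14.41
Yo-yo $6.13: toys → 3.5% → $0.21
Ski goggles $60.45: athletic equipment → 8.5% → $5.14
Total tax = $2.39 + $7.33 + $1.42 + $14.41 + $0.21 + $5.14 = $30.90

$30.90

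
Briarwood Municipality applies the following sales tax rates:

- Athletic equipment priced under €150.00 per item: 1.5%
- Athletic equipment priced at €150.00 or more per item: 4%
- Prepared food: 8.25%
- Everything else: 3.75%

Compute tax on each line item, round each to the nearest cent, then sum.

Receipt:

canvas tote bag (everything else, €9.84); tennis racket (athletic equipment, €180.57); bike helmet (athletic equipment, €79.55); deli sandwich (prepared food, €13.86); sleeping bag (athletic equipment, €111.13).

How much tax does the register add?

€11.59

Canvas tote bag €9.84: everything else → 3.75% → €0.37
Tennis racket €180.57: athletic equipment, €150.00 or more → 4% → €7.22
Bike helmet €79.55: athletic equipment, under €150.00 → 1.5% → €1.19
Deli sandwich €13.86: prepared food → 8.25% → €1.14
Sleeping bag €111.13: athletic equipment, under €150.00 → 1.5% → €1.67
Total tax = €0.37 + €7.22 + €1.19 + €1.14 + €1.67 = €11.59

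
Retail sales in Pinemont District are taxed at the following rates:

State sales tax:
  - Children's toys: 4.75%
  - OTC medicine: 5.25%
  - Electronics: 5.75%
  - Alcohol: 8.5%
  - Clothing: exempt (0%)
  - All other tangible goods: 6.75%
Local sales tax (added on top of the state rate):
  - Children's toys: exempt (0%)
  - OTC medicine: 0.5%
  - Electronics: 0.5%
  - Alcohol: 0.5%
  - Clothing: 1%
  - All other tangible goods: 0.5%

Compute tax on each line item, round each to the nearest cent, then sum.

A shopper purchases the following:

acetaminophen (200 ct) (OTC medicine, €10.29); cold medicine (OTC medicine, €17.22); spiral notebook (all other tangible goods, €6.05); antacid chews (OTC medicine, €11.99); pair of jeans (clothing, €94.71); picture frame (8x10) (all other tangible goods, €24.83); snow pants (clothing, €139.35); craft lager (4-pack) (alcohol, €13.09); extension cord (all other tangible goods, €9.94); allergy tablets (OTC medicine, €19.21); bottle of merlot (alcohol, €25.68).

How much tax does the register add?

€12.16

Acetaminophen (200 ct) €10.29: OTC medicine → 5.25% + 0.5% local = 5.75% → €0.59
Cold medicine €17.22: OTC medicine → 5.25% + 0.5% local = 5.75% → €0.99
Spiral notebook €6.05: all other tangible goods → 6.75% + 0.5% local = 7.25% → €0.44
Antacid chews €11.99: OTC medicine → 5.25% + 0.5% local = 5.75% → €0.69
Pair of jeans €94.71: clothing → 0% + 1% local = 1% → €0.95
Picture frame (8x10) €24.83: all other tangible goods → 6.75% + 0.5% local = 7.25% → €1.80
Snow pants €139.35: clothing → 0% + 1% local = 1% → €1.39
Craft lager (4-pack) €13.09: alcohol → 8.5% + 0.5% local = 9% → €1.18
Extension cord €9.94: all other tangible goods → 6.75% + 0.5% local = 7.25% → €0.72
Allergy tablets €19.21: OTC medicine → 5.25% + 0.5% local = 5.75% → €1.10
Bottle of merlot €25.68: alcohol → 8.5% + 0.5% local = 9% → €2.31
Total tax = €0.59 + €0.99 + €0.44 + €0.69 + €0.95 + €1.80 + €1.39 + €1.18 + €0.72 + €1.10 + €2.31 = €12.16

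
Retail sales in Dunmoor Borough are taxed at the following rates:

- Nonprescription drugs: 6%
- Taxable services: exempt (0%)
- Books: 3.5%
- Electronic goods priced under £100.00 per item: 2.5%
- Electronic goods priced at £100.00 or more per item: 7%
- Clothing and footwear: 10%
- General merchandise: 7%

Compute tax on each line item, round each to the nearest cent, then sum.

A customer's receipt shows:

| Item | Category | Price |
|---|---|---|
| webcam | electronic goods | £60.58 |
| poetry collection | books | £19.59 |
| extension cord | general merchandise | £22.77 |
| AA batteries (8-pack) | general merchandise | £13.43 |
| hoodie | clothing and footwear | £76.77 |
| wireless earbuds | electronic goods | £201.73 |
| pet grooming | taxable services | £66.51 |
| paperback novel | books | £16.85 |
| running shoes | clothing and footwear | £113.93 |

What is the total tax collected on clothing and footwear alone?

Hoodie £76.77: clothing and footwear → 10% → £7.68
Running shoes £113.93: clothing and footwear → 10% → £11.39
Tax on clothing and footwear = £7.68 + £11.39 = £19.07

£19.07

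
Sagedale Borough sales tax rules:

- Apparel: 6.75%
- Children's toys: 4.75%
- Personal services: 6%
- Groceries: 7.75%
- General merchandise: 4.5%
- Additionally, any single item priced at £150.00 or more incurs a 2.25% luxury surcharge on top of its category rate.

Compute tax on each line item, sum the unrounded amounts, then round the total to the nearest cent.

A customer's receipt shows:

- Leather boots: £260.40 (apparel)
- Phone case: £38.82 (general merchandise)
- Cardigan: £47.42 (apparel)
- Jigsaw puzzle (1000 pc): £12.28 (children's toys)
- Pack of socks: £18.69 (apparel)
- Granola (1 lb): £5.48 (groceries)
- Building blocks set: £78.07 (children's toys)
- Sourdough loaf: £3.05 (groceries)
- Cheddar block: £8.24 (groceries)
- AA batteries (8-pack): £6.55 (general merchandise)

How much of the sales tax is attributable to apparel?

Leather boots £260.40: apparel → 6.75% + 2.25% surcharge = 9% → £23.436
Cardigan £47.42: apparel → 6.75% → £3.20085
Pack of socks £18.69: apparel → 6.75% → £1.261575
Tax on apparel: unrounded sum = £27.898425 → £27.90

£27.90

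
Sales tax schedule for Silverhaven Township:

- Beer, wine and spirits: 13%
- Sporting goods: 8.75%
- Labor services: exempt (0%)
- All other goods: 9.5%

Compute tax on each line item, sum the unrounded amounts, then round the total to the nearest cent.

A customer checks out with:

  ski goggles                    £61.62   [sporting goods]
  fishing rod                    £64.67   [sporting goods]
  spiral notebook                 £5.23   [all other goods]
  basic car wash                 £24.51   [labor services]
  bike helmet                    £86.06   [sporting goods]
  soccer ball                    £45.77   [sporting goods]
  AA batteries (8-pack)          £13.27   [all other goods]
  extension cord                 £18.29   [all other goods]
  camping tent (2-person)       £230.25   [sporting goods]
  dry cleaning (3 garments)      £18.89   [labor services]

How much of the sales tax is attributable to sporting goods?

Ski goggles £61.62: sporting goods → 8.75% → £5.39175
Fishing rod £64.67: sporting goods → 8.75% → £5.658625
Bike helmet £86.06: sporting goods → 8.75% → £7.53025
Soccer ball £45.77: sporting goods → 8.75% → £4.004875
Camping tent (2-person) £230.25: sporting goods → 8.75% → £20.146875
Tax on sporting goods: unrounded sum = £42.732375 → £42.73

£42.73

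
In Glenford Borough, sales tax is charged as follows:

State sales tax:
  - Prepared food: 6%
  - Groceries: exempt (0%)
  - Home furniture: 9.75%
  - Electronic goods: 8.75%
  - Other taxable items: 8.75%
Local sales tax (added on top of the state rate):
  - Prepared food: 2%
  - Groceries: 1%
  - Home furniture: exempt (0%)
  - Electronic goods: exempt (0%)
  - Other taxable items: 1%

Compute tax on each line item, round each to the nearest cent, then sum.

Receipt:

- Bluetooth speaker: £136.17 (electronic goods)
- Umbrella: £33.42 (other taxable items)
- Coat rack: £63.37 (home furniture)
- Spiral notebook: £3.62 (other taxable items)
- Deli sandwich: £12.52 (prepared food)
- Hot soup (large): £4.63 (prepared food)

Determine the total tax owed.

Bluetooth speaker £136.17: electronic goods → 8.75% + 0% local = 8.75% → £11.91
Umbrella £33.42: other taxable items → 8.75% + 1% local = 9.75% → £3.26
Coat rack £63.37: home furniture → 9.75% + 0% local = 9.75% → £6.18
Spiral notebook £3.62: other taxable items → 8.75% + 1% local = 9.75% → £0.35
Deli sandwich £12.52: prepared food → 6% + 2% local = 8% → £1.00
Hot soup (large) £4.63: prepared food → 6% + 2% local = 8% → £0.37
Total tax = £11.91 + £3.26 + £6.18 + £0.35 + £1.00 + £0.37 = £23.07

£23.07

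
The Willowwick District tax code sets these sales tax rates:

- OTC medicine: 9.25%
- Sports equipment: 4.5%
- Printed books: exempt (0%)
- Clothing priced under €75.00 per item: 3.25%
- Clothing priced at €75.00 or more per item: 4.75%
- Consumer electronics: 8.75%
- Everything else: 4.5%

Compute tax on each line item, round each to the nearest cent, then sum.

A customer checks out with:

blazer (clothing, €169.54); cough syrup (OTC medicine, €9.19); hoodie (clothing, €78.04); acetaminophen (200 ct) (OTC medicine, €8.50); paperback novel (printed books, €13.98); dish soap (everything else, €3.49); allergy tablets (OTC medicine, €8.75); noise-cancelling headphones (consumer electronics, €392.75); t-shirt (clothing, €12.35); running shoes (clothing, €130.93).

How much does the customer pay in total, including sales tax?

€882.88

Blazer €169.54: clothing, €75.00 or more → 4.75% → €8.05
Cough syrup €9.19: OTC medicine → 9.25% → €0.85
Hoodie €78.04: clothing, €75.00 or more → 4.75% → €3.71
Acetaminophen (200 ct) €8.50: OTC medicine → 9.25% → €0.79
Paperback novel €13.98: printed books → 0% → €0.00
Dish soap €3.49: everything else → 4.5% → €0.16
Allergy tablets €8.75: OTC medicine → 9.25% → €0.81
Noise-cancelling headphones €392.75: consumer electronics → 8.75% → €34.37
T-shirt €12.35: clothing, under €75.00 → 3.25% → €0.40
Running shoes €130.93: clothing, €75.00 or more → 4.75% → €6.22
Subtotal = €827.52; tax = €55.36; total due = €882.88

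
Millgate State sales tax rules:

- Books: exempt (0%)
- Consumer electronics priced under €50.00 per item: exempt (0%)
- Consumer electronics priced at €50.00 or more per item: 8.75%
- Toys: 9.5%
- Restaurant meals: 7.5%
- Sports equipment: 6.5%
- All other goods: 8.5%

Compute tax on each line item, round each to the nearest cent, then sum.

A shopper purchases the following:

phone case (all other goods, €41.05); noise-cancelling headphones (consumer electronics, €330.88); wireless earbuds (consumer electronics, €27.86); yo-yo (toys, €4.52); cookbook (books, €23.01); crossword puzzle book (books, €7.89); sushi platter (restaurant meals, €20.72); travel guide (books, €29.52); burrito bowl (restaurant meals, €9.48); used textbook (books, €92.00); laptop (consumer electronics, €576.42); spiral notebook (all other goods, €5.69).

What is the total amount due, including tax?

€1255.09

Phone case €41.05: all other goods → 8.5% → €3.49
Noise-cancelling headphones €330.88: consumer electronics, €50.00 or more → 8.75% → €28.95
Wireless earbuds €27.86: consumer electronics, under €50.00 → 0% → €0.00
Yo-yo €4.52: toys → 9.5% → €0.43
Cookbook €23.01: books → 0% → €0.00
Crossword puzzle book €7.89: books → 0% → €0.00
Sushi platter €20.72: restaurant meals → 7.5% → €1.55
Travel guide €29.52: books → 0% → €0.00
Burrito bowl €9.48: restaurant meals → 7.5% → €0.71
Used textbook €92.00: books → 0% → €0.00
Laptop €576.42: consumer electronics, €50.00 or more → 8.75% → €50.44
Spiral notebook €5.69: all other goods → 8.5% → €0.48
Subtotal = €1169.04; tax = €86.05; total due = €1255.09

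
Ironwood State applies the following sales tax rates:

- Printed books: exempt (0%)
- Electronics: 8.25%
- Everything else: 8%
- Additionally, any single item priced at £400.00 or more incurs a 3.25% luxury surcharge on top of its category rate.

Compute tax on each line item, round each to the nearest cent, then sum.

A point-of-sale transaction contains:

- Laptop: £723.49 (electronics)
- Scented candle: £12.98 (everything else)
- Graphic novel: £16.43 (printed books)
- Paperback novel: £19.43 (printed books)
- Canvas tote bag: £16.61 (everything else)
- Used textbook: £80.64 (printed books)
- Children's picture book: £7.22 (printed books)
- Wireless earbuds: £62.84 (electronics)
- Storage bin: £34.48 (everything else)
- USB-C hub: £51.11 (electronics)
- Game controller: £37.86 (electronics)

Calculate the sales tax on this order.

Laptop £723.49: electronics → 8.25% + 3.25% surcharge = 11.5% → £83.20
Scented candle £12.98: everything else → 8% → £1.04
Graphic novel £16.43: printed books → 0% → £0.00
Paperback novel £19.43: printed books → 0% → £0.00
Canvas tote bag £16.61: everything else → 8% → £1.33
Used textbook £80.64: printed books → 0% → £0.00
Children's picture book £7.22: printed books → 0% → £0.00
Wireless earbuds £62.84: electronics → 8.25% → £5.18
Storage bin £34.48: everything else → 8% → £2.76
USB-C hub £51.11: electronics → 8.25% → £4.22
Game controller £37.86: electronics → 8.25% → £3.12
Total tax = £83.20 + £1.04 + £1.33 + £5.18 + £2.76 + £4.22 + £3.12 = £100.85

£100.85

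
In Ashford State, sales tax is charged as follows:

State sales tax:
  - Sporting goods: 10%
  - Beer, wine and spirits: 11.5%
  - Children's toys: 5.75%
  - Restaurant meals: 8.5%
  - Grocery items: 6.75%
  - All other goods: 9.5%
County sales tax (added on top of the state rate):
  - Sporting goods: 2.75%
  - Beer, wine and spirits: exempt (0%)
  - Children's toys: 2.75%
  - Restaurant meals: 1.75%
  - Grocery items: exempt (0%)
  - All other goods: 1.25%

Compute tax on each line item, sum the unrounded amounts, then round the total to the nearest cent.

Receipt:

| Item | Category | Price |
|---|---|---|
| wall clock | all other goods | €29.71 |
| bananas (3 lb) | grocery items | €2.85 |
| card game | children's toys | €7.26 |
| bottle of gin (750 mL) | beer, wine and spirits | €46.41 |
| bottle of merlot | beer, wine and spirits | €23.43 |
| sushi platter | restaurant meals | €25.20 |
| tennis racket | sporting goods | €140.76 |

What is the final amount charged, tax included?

Wall clock €29.71: all other goods → 9.5% + 1.25% county = 10.75% → €3.193825
Bananas (3 lb) €2.85: grocery items → 6.75% + 0% county = 6.75% → €0.192375
Card game €7.26: children's toys → 5.75% + 2.75% county = 8.5% → €0.6171
Bottle of gin (750 mL) €46.41: beer, wine and spirits → 11.5% + 0% county = 11.5% → €5.33715
Bottle of merlot €23.43: beer, wine and spirits → 11.5% + 0% county = 11.5% → €2.69445
Sushi platter €25.20: restaurant meals → 8.5% + 1.75% county = 10.25% → €2.583
Tennis racket €140.76: sporting goods → 10% + 2.75% county = 12.75% → €17.9469
Subtotal = €275.62; unrounded tax = €32.5648 → €32.56; total due = €308.18

€308.18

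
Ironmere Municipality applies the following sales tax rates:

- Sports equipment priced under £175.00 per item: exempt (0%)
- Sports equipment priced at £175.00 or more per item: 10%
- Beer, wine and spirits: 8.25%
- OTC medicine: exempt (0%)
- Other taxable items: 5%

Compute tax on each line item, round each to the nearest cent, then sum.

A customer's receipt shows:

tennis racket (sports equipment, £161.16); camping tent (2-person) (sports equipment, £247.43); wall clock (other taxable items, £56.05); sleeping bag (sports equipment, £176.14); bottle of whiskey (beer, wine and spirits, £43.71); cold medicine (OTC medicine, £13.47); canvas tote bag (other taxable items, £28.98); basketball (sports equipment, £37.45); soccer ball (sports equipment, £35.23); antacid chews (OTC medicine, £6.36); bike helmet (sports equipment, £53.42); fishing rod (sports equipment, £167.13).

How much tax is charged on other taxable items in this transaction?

Wall clock £56.05: other taxable items → 5% → £2.80
Canvas tote bag £28.98: other taxable items → 5% → £1.45
Tax on other taxable items = £2.80 + £1.45 = £4.25

£4.25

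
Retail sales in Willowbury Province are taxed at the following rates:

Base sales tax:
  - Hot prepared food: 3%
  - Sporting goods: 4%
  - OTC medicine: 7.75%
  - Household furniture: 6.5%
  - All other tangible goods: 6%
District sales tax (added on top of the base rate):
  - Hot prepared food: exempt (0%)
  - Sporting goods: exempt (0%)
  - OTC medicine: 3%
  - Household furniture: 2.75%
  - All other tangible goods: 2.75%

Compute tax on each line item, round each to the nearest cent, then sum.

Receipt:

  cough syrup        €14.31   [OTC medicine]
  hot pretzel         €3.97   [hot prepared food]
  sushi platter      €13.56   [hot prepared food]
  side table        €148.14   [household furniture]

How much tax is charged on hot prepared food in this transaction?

€0.53

Hot pretzel €3.97: hot prepared food → 3% + 0% district = 3% → €0.12
Sushi platter €13.56: hot prepared food → 3% + 0% district = 3% → €0.41
Tax on hot prepared food = €0.12 + €0.41 = €0.53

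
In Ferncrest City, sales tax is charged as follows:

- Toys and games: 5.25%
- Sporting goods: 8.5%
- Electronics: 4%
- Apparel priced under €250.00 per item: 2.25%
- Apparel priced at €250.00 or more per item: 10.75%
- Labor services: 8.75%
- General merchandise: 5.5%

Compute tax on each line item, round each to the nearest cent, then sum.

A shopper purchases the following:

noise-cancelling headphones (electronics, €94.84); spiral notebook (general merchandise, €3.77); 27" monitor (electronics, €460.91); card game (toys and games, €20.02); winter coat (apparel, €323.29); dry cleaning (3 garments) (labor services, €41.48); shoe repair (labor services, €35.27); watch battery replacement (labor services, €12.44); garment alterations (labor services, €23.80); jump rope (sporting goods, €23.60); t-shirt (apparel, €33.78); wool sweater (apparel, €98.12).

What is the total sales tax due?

Noise-cancelling headphones €94.84: electronics → 4% → €3.79
Spiral notebook €3.77: general merchandise → 5.5% → €0.21
27" monitor €460.91: electronics → 4% → €18.44
Card game €20.02: toys and games → 5.25% → €1.05
Winter coat €323.29: apparel, €250.00 or more → 10.75% → €34.75
Dry cleaning (3 garments) €41.48: labor services → 8.75% → €3.63
Shoe repair €35.27: labor services → 8.75% → €3.09
Watch battery replacement €12.44: labor services → 8.75% → €1.09
Garment alterations €23.80: labor services → 8.75% → €2.08
Jump rope €23.60: sporting goods → 8.5% → €2.01
T-shirt €33.78: apparel, under €250.00 → 2.25% → €0.76
Wool sweater €98.12: apparel, under €250.00 → 2.25% → €2.21
Total tax = €3.79 + €0.21 + €18.44 + €1.05 + €34.75 + €3.63 + €3.09 + €1.09 + €2.08 + €2.01 + €0.76 + €2.21 = €73.11

€73.11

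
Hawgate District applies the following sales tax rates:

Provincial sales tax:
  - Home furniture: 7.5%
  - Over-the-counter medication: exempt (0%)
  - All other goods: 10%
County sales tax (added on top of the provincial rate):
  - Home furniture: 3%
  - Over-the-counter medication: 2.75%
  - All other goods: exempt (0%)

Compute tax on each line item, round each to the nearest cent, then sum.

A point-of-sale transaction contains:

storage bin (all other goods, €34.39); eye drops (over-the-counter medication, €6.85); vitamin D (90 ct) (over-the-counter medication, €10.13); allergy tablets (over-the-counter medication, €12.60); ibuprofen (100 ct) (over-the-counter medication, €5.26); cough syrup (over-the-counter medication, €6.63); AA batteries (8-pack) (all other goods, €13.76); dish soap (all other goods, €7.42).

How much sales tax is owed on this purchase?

€6.70

Storage bin €34.39: all other goods → 10% + 0% county = 10% → €3.44
Eye drops €6.85: over-the-counter medication → 0% + 2.75% county = 2.75% → €0.19
Vitamin D (90 ct) €10.13: over-the-counter medication → 0% + 2.75% county = 2.75% → €0.28
Allergy tablets €12.60: over-the-counter medication → 0% + 2.75% county = 2.75% → €0.35
Ibuprofen (100 ct) €5.26: over-the-counter medication → 0% + 2.75% county = 2.75% → €0.14
Cough syrup €6.63: over-the-counter medication → 0% + 2.75% county = 2.75% → €0.18
AA batteries (8-pack) €13.76: all other goods → 10% + 0% county = 10% → €1.38
Dish soap €7.42: all other goods → 10% + 0% county = 10% → €0.74
Total tax = €3.44 + €0.19 + €0.28 + €0.35 + €0.14 + €0.18 + €1.38 + €0.74 = €6.70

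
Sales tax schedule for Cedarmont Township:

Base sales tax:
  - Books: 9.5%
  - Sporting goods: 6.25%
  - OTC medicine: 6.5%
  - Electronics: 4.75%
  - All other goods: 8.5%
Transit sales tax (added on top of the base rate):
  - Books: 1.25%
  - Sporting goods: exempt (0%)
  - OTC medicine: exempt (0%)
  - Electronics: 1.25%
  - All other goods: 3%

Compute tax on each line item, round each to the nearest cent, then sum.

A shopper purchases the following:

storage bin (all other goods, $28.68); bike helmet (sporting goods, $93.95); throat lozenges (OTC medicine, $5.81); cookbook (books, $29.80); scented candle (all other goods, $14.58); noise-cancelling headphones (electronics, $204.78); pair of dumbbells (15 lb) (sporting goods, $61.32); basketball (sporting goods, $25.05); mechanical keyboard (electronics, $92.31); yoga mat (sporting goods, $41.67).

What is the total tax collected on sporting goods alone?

Bike helmet $93.95: sporting goods → 6.25% + 0% transit = 6.25% → $5.87
Pair of dumbbells (15 lb) $61.32: sporting goods → 6.25% + 0% transit = 6.25% → $3.83
Basketball $25.05: sporting goods → 6.25% + 0% transit = 6.25% → $1.57
Yoga mat $41.67: sporting goods → 6.25% + 0% transit = 6.25% → $2.60
Tax on sporting goods = $5.87 + $3.83 + $1.57 + $2.60 = $13.87

$13.87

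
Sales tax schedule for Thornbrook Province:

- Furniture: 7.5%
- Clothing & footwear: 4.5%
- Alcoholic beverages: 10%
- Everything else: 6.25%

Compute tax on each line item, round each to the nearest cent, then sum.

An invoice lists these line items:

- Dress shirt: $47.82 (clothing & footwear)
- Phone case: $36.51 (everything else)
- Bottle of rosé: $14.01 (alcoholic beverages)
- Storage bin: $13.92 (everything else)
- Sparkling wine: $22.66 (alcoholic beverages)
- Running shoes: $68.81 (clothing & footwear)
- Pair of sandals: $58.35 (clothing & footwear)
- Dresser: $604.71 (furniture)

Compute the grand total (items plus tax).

Dress shirt $47.82: clothing & footwear → 4.5% → $2.15
Phone case $36.51: everything else → 6.25% → $2.28
Bottle of rosé $14.01: alcoholic beverages → 10% → $1.40
Storage bin $13.92: everything else → 6.25% → $0.87
Sparkling wine $22.66: alcoholic beverages → 10% → $2.27
Running shoes $68.81: clothing & footwear → 4.5% → $3.10
Pair of sandals $58.35: clothing & footwear → 4.5% → $2.63
Dresser $604.71: furniture → 7.5% → $45.35
Subtotal = $866.79; tax = $60.05; total due = $926.84

$926.84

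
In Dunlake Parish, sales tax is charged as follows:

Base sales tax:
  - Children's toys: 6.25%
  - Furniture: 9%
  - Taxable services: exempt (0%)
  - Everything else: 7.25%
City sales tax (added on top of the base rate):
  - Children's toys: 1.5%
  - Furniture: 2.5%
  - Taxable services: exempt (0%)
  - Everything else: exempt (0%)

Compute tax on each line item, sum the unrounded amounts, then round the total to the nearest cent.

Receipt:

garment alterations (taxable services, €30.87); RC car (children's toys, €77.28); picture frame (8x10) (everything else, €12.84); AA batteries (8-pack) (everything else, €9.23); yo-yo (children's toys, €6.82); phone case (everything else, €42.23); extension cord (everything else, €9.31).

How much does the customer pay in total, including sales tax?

Garment alterations €30.87: taxable services → 0% + 0% city = 0% → €0.00
RC car €77.28: children's toys → 6.25% + 1.5% city = 7.75% → €5.9892
Picture frame (8x10) €12.84: everything else → 7.25% + 0% city = 7.25% → €0.9309
AA batteries (8-pack) €9.23: everything else → 7.25% + 0% city = 7.25% → €0.669175
Yo-yo €6.82: children's toys → 6.25% + 1.5% city = 7.75% → €0.52855
Phone case €42.23: everything else → 7.25% + 0% city = 7.25% → €3.061675
Extension cord €9.31: everything else → 7.25% + 0% city = 7.25% → €0.674975
Subtotal = €188.58; unrounded tax = €11.854475 → €11.85; total due = €200.43

€200.43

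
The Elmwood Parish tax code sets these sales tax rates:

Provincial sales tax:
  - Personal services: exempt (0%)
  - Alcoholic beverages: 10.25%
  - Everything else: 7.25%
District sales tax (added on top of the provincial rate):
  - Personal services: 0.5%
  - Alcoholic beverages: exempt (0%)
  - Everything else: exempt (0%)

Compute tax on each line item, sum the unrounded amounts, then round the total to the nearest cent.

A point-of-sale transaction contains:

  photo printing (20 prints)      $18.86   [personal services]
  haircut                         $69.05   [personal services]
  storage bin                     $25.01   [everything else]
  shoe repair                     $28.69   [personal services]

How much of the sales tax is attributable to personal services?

Photo printing (20 prints) $18.86: personal services → 0% + 0.5% district = 0.5% → $0.0943
Haircut $69.05: personal services → 0% + 0.5% district = 0.5% → $0.34525
Shoe repair $28.69: personal services → 0% + 0.5% district = 0.5% → $0.14345
Tax on personal services: unrounded sum = $0.583 → $0.58

$0.58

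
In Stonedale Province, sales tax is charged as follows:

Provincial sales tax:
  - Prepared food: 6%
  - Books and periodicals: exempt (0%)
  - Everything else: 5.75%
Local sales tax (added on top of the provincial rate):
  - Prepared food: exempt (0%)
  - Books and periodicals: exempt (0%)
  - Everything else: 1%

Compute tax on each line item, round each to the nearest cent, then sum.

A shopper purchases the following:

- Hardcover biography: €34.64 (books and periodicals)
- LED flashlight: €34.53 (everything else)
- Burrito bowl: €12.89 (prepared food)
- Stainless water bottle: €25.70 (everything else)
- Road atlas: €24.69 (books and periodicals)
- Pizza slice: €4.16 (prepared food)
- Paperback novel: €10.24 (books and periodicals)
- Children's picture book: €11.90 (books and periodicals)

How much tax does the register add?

€5.08

Hardcover biography €34.64: books and periodicals → 0% + 0% local = 0% → €0.00
LED flashlight €34.53: everything else → 5.75% + 1% local = 6.75% → €2.33
Burrito bowl €12.89: prepared food → 6% + 0% local = 6% → €0.77
Stainless water bottle €25.70: everything else → 5.75% + 1% local = 6.75% → €1.73
Road atlas €24.69: books and periodicals → 0% + 0% local = 0% → €0.00
Pizza slice €4.16: prepared food → 6% + 0% local = 6% → €0.25
Paperback novel €10.24: books and periodicals → 0% + 0% local = 0% → €0.00
Children's picture book €11.90: books and periodicals → 0% + 0% local = 0% → €0.00
Total tax = €2.33 + €0.77 + €1.73 + €0.25 = €5.08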